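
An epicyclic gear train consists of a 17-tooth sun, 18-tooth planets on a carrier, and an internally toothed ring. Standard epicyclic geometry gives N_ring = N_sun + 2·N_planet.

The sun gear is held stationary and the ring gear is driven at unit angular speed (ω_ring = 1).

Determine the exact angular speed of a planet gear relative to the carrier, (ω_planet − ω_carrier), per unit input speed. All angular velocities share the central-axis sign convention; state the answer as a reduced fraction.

N_ring = 17 + 2·18 = 53
17(ω_s−ω_c) = −53(ω_r−ω_c),  ω_s=0, ω_r=1
17(0−ω_c) = −53(1−ω_c)  ⇒  70ω_c = 53  ⇒  ω_c = 53/70
sun–planet: 17·(0−53/70) = −18·(ω_p−ω_c)  ⇒  ω_p−ω_c = −(17/18)·(-53/70) = 901/1260

901/1260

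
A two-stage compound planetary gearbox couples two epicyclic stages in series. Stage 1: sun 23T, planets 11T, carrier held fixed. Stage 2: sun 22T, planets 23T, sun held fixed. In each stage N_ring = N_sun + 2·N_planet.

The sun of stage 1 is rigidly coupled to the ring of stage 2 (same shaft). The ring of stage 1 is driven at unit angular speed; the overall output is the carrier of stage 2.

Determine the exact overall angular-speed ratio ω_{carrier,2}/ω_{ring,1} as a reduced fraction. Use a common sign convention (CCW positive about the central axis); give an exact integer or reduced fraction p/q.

-34/23

Stage 1: N_ring = 23 + 2·11 = 45
Stage 1: 23(ω_s−ω_c) = −45(ω_r−ω_c),  ω_c=0, ω_r=1
Stage 1: ω_s = 0 − (45/23)(1−0) = -45/23
  ⇒ ω_s¹/ω_r¹ = -45/23
Stage 2: N_ring = 22 + 2·23 = 68
Stage 2: 22(ω_s−ω_c) = −68(ω_r−ω_c),  ω_s=0, ω_r=1
Stage 2: 22(0−ω_c) = −68(1−ω_c)  ⇒  90ω_c = 68  ⇒  ω_c = 34/45
  ⇒ ω_c²/ω_r² = 34/45
Coupling ω_r² = ω_s¹ ⇒ overall = -45/23 × 34/45 = -34/23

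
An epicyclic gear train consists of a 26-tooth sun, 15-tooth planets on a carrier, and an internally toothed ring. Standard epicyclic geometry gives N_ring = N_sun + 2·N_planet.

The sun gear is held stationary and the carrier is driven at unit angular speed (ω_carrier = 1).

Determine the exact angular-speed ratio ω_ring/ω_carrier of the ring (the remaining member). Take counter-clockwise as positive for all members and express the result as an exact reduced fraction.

41/28

N_ring = 26 + 2·15 = 56
26(ω_s−ω_c) = −56(ω_r−ω_c),  ω_s=0, ω_c=1
ω_r = 1 − (26/56)(0−1) = 41/28
ω_r/ω_c = 41/28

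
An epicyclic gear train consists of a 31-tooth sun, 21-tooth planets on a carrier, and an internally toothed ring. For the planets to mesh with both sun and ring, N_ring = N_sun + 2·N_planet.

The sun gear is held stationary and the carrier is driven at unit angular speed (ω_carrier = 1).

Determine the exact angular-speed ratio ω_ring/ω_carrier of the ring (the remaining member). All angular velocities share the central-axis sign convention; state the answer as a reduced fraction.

N_ring = 31 + 2·21 = 73
31(ω_s−ω_c) = −73(ω_r−ω_c),  ω_s=0, ω_c=1
ω_r = 1 − (31/73)(0−1) = 104/73
ω_r/ω_c = 104/73

104/73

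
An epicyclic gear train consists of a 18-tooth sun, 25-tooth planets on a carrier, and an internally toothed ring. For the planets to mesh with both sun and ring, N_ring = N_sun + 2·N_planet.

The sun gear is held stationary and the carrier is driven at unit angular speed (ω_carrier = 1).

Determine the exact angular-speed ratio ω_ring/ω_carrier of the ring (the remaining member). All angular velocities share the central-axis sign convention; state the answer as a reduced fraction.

43/34

N_ring = 18 + 2·25 = 68
18(ω_s−ω_c) = −68(ω_r−ω_c),  ω_s=0, ω_c=1
ω_r = 1 − (18/68)(0−1) = 43/34
ω_r/ω_c = 43/34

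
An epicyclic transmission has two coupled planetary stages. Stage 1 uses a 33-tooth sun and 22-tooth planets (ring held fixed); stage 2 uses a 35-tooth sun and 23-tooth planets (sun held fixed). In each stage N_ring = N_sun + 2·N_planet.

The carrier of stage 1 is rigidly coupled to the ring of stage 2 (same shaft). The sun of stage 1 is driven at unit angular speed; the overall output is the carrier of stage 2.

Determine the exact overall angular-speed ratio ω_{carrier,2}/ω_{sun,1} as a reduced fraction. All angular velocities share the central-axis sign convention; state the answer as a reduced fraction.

Stage 1: N_ring = 33 + 2·22 = 77
Stage 1: 33(ω_s−ω_c) = −77(ω_r−ω_c),  ω_r=0, ω_s=1
Stage 1: 33(1−ω_c) = −77(0−ω_c)  ⇒  110ω_c = 33  ⇒  ω_c = 3/10
  ⇒ ω_c¹/ω_s¹ = 3/10
Stage 2: N_ring = 35 + 2·23 = 81
Stage 2: 35(ω_s−ω_c) = −81(ω_r−ω_c),  ω_s=0, ω_r=1
Stage 2: 35(0−ω_c) = −81(1−ω_c)  ⇒  116ω_c = 81  ⇒  ω_c = 81/116
  ⇒ ω_c²/ω_r² = 81/116
Coupling ω_r² = ω_c¹ ⇒ overall = 3/10 × 81/116 = 243/1160

243/1160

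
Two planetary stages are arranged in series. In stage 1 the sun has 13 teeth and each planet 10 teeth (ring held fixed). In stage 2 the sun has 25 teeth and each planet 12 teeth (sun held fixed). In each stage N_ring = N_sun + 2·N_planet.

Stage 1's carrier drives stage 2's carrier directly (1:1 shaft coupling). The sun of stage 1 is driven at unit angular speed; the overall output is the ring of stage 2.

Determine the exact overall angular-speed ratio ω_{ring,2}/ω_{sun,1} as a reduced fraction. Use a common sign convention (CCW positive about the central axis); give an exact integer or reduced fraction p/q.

Stage 1: N_ring = 13 + 2·10 = 33
Stage 1: 13(ω_s−ω_c) = −33(ω_r−ω_c),  ω_r=0, ω_s=1
Stage 1: 13(1−ω_c) = −33(0−ω_c)  ⇒  46ω_c = 13  ⇒  ω_c = 13/46
  ⇒ ω_c¹/ω_s¹ = 13/46
Stage 2: N_ring = 25 + 2·12 = 49
Stage 2: 25(ω_s−ω_c) = −49(ω_r−ω_c),  ω_s=0, ω_c=1
Stage 2: ω_r = 1 − (25/49)(0−1) = 74/49
  ⇒ ω_r²/ω_c² = 74/49
Coupling ω_c² = ω_c¹ ⇒ overall = 13/46 × 74/49 = 481/1127

481/1127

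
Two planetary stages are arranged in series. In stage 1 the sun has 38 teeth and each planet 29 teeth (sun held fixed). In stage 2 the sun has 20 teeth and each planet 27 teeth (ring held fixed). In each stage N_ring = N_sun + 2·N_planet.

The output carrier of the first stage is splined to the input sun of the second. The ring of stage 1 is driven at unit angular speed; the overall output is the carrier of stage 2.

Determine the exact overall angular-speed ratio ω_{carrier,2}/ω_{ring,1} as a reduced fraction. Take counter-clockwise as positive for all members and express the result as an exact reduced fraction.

480/3149

Stage 1: N_ring = 38 + 2·29 = 96
Stage 1: 38(ω_s−ω_c) = −96(ω_r−ω_c),  ω_s=0, ω_r=1
Stage 1: 38(0−ω_c) = −96(1−ω_c)  ⇒  134ω_c = 96  ⇒  ω_c = 48/67
  ⇒ ω_c¹/ω_r¹ = 48/67
Stage 2: N_ring = 20 + 2·27 = 74
Stage 2: 20(ω_s−ω_c) = −74(ω_r−ω_c),  ω_r=0, ω_s=1
Stage 2: 20(1−ω_c) = −74(0−ω_c)  ⇒  94ω_c = 20  ⇒  ω_c = 10/47
  ⇒ ω_c²/ω_s² = 10/47
Coupling ω_s² = ω_c¹ ⇒ overall = 48/67 × 10/47 = 480/3149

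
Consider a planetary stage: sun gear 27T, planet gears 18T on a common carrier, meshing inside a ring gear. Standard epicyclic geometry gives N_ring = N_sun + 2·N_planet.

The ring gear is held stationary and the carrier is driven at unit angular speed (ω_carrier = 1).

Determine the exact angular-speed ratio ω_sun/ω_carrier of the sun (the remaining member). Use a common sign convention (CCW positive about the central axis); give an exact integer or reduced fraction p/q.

10/3

N_ring = 27 + 2·18 = 63
27(ω_s−ω_c) = −63(ω_r−ω_c),  ω_r=0, ω_c=1
ω_s = 1 − (63/27)(0−1) = 10/3
ω_s/ω_c = 10/3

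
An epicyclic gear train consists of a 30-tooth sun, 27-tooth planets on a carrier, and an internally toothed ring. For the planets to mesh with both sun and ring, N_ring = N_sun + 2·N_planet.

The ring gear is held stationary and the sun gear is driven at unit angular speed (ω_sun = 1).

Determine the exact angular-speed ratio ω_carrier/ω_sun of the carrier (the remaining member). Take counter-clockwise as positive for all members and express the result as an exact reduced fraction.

N_ring = 30 + 2·27 = 84
30(ω_s−ω_c) = −84(ω_r−ω_c),  ω_r=0, ω_s=1
30(1−ω_c) = −84(0−ω_c)  ⇒  114ω_c = 30  ⇒  ω_c = 5/19
ω_c/ω_s = 5/19

5/19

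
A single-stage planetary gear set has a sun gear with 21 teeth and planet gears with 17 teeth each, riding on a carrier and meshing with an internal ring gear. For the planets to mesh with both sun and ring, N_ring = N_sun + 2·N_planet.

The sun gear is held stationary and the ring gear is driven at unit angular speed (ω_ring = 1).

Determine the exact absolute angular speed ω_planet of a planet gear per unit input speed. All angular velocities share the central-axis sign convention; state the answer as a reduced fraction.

55/34

N_ring = 21 + 2·17 = 55
21(ω_s−ω_c) = −55(ω_r−ω_c),  ω_s=0, ω_r=1
21(0−ω_c) = −55(1−ω_c)  ⇒  76ω_c = 55  ⇒  ω_c = 55/76
sun–planet: 21·(0−55/76) = −17·(ω_p−ω_c)  ⇒  ω_p−ω_c = −(21/17)·(-55/76) = 1155/1292
ω_p = 55/76 + 1155/1292 = 55/34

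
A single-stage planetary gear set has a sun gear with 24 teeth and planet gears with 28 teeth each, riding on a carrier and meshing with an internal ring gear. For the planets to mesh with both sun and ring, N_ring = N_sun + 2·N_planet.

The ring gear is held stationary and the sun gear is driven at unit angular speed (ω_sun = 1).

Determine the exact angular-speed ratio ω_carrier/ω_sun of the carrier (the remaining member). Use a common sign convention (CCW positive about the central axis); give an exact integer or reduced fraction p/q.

N_ring = 24 + 2·28 = 80
24(ω_s−ω_c) = −80(ω_r−ω_c),  ω_r=0, ω_s=1
24(1−ω_c) = −80(0−ω_c)  ⇒  104ω_c = 24  ⇒  ω_c = 3/13
ω_c/ω_s = 3/13

3/13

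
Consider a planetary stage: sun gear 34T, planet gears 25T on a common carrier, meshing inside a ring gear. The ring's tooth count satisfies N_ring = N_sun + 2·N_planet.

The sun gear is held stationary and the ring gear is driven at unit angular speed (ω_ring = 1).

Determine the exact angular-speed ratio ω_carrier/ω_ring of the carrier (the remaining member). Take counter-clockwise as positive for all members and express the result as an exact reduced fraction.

42/59

N_ring = 34 + 2·25 = 84
34(ω_s−ω_c) = −84(ω_r−ω_c),  ω_s=0, ω_r=1
34(0−ω_c) = −84(1−ω_c)  ⇒  118ω_c = 84  ⇒  ω_c = 42/59
ω_c/ω_r = 42/59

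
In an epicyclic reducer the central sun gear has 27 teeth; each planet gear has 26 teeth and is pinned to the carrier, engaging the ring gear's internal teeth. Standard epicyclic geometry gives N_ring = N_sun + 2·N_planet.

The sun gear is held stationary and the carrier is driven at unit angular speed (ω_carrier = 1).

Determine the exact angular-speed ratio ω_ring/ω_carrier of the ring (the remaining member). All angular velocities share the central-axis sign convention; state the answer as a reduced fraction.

106/79

N_ring = 27 + 2·26 = 79
27(ω_s−ω_c) = −79(ω_r−ω_c),  ω_s=0, ω_c=1
ω_r = 1 − (27/79)(0−1) = 106/79
ω_r/ω_c = 106/79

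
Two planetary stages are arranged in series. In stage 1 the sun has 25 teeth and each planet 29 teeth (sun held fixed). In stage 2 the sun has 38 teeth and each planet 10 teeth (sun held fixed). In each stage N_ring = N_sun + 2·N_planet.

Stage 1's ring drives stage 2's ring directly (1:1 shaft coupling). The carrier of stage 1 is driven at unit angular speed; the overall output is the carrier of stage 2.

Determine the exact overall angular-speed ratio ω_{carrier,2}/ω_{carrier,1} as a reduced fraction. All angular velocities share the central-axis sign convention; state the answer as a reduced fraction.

Stage 1: N_ring = 25 + 2·29 = 83
Stage 1: 25(ω_s−ω_c) = −83(ω_r−ω_c),  ω_s=0, ω_c=1
Stage 1: ω_r = 1 − (25/83)(0−1) = 108/83
  ⇒ ω_r¹/ω_c¹ = 108/83
Stage 2: N_ring = 38 + 2·10 = 58
Stage 2: 38(ω_s−ω_c) = −58(ω_r−ω_c),  ω_s=0, ω_r=1
Stage 2: 38(0−ω_c) = −58(1−ω_c)  ⇒  96ω_c = 58  ⇒  ω_c = 29/48
  ⇒ ω_c²/ω_r² = 29/48
Coupling ω_r² = ω_r¹ ⇒ overall = 108/83 × 29/48 = 261/332

261/332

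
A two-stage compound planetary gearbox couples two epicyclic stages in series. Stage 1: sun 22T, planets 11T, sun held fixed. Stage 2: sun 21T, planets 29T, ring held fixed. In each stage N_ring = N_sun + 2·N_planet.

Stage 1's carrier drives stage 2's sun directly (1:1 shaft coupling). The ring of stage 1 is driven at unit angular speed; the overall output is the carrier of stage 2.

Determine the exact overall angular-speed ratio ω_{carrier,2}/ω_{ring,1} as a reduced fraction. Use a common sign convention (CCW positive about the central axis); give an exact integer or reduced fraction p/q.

7/50

Stage 1: N_ring = 22 + 2·11 = 44
Stage 1: 22(ω_s−ω_c) = −44(ω_r−ω_c),  ω_s=0, ω_r=1
Stage 1: 22(0−ω_c) = −44(1−ω_c)  ⇒  66ω_c = 44  ⇒  ω_c = 2/3
  ⇒ ω_c¹/ω_r¹ = 2/3
Stage 2: N_ring = 21 + 2·29 = 79
Stage 2: 21(ω_s−ω_c) = −79(ω_r−ω_c),  ω_r=0, ω_s=1
Stage 2: 21(1−ω_c) = −79(0−ω_c)  ⇒  100ω_c = 21  ⇒  ω_c = 21/100
  ⇒ ω_c²/ω_s² = 21/100
Coupling ω_s² = ω_c¹ ⇒ overall = 2/3 × 21/100 = 7/50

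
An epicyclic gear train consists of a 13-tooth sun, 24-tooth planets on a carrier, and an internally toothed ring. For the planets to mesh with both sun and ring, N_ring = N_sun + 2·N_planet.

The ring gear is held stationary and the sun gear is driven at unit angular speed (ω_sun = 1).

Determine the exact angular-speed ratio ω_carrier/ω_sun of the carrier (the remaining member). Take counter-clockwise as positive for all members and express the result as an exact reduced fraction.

13/74

N_ring = 13 + 2·24 = 61
13(ω_s−ω_c) = −61(ω_r−ω_c),  ω_r=0, ω_s=1
13(1−ω_c) = −61(0−ω_c)  ⇒  74ω_c = 13  ⇒  ω_c = 13/74
ω_c/ω_s = 13/74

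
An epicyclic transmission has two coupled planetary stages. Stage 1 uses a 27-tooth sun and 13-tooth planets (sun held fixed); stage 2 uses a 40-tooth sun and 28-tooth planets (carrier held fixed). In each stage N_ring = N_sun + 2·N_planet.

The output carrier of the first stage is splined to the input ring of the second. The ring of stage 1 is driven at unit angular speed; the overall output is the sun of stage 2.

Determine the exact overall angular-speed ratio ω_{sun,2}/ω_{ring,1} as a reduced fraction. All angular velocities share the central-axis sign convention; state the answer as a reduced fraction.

-159/100

Stage 1: N_ring = 27 + 2·13 = 53
Stage 1: 27(ω_s−ω_c) = −53(ω_r−ω_c),  ω_s=0, ω_r=1
Stage 1: 27(0−ω_c) = −53(1−ω_c)  ⇒  80ω_c = 53  ⇒  ω_c = 53/80
  ⇒ ω_c¹/ω_r¹ = 53/80
Stage 2: N_ring = 40 + 2·28 = 96
Stage 2: 40(ω_s−ω_c) = −96(ω_r−ω_c),  ω_c=0, ω_r=1
Stage 2: ω_s = 0 − (96/40)(1−0) = -12/5
  ⇒ ω_s²/ω_r² = -12/5
Coupling ω_r² = ω_c¹ ⇒ overall = 53/80 × -12/5 = -159/100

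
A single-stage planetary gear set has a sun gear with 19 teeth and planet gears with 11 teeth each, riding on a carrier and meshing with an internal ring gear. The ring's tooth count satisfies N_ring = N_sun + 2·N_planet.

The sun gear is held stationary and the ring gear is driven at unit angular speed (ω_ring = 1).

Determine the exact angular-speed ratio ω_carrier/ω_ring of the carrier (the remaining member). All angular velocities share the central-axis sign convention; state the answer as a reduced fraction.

41/60

N_ring = 19 + 2·11 = 41
19(ω_s−ω_c) = −41(ω_r−ω_c),  ω_s=0, ω_r=1
19(0−ω_c) = −41(1−ω_c)  ⇒  60ω_c = 41  ⇒  ω_c = 41/60
ω_c/ω_r = 41/60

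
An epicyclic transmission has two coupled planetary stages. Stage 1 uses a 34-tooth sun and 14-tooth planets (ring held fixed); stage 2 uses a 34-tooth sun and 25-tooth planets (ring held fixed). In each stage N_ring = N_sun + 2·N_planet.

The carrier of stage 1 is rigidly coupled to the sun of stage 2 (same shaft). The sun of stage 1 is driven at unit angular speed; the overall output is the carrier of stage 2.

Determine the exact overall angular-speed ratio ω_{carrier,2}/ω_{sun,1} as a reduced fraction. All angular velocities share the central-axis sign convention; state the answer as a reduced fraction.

Stage 1: N_ring = 34 + 2·14 = 62
Stage 1: 34(ω_s−ω_c) = −62(ω_r−ω_c),  ω_r=0, ω_s=1
Stage 1: 34(1−ω_c) = −62(0−ω_c)  ⇒  96ω_c = 34  ⇒  ω_c = 17/48
  ⇒ ω_c¹/ω_s¹ = 17/48
Stage 2: N_ring = 34 + 2·25 = 84
Stage 2: 34(ω_s−ω_c) = −84(ω_r−ω_c),  ω_r=0, ω_s=1
Stage 2: 34(1−ω_c) = −84(0−ω_c)  ⇒  118ω_c = 34  ⇒  ω_c = 17/59
  ⇒ ω_c²/ω_s² = 17/59
Coupling ω_s² = ω_c¹ ⇒ overall = 17/48 × 17/59 = 289/2832

289/2832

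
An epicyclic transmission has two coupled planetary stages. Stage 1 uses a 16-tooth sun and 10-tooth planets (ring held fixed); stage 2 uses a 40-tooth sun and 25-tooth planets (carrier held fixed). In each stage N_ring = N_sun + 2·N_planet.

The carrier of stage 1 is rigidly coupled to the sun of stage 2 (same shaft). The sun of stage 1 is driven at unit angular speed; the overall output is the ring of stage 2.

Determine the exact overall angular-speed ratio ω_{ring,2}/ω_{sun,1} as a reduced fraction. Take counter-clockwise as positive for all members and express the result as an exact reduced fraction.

-16/117

Stage 1: N_ring = 16 + 2·10 = 36
Stage 1: 16(ω_s−ω_c) = −36(ω_r−ω_c),  ω_r=0, ω_s=1
Stage 1: 16(1−ω_c) = −36(0−ω_c)  ⇒  52ω_c = 16  ⇒  ω_c = 4/13
  ⇒ ω_c¹/ω_s¹ = 4/13
Stage 2: N_ring = 40 + 2·25 = 90
Stage 2: 40(ω_s−ω_c) = −90(ω_r−ω_c),  ω_c=0, ω_s=1
Stage 2: ω_r = 0 − (40/90)(1−0) = -4/9
  ⇒ ω_r²/ω_s² = -4/9
Coupling ω_s² = ω_c¹ ⇒ overall = 4/13 × -4/9 = -16/117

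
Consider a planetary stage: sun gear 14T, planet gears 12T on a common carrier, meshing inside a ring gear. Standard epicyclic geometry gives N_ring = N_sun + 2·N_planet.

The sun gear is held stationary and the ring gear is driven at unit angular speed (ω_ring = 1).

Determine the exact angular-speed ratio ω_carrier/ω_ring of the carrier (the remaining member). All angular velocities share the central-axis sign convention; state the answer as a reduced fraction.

N_ring = 14 + 2·12 = 38
14(ω_s−ω_c) = −38(ω_r−ω_c),  ω_s=0, ω_r=1
14(0−ω_c) = −38(1−ω_c)  ⇒  52ω_c = 38  ⇒  ω_c = 19/26
ω_c/ω_r = 19/26

19/26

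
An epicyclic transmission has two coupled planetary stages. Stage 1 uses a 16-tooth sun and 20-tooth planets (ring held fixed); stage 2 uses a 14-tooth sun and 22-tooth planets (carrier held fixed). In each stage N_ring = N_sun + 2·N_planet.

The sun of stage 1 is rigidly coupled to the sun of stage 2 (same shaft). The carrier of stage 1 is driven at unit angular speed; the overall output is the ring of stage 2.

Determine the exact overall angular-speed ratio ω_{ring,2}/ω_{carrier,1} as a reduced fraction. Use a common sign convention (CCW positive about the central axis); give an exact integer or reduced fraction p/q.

-63/58

Stage 1: N_ring = 16 + 2·20 = 56
Stage 1: 16(ω_s−ω_c) = −56(ω_r−ω_c),  ω_r=0, ω_c=1
Stage 1: ω_s = 1 − (56/16)(0−1) = 9/2
  ⇒ ω_s¹/ω_c¹ = 9/2
Stage 2: N_ring = 14 + 2·22 = 58
Stage 2: 14(ω_s−ω_c) = −58(ω_r−ω_c),  ω_c=0, ω_s=1
Stage 2: ω_r = 0 − (14/58)(1−0) = -7/29
  ⇒ ω_r²/ω_s² = -7/29
Coupling ω_s² = ω_s¹ ⇒ overall = 9/2 × -7/29 = -63/58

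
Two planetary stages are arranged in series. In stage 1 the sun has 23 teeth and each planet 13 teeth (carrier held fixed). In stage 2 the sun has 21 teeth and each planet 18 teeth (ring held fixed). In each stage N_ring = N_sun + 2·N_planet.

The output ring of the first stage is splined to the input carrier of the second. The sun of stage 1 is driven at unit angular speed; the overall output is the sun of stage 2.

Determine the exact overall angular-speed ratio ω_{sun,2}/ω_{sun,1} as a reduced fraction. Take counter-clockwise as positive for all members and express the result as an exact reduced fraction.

-598/343

Stage 1: N_ring = 23 + 2·13 = 49
Stage 1: 23(ω_s−ω_c) = −49(ω_r−ω_c),  ω_c=0, ω_s=1
Stage 1: ω_r = 0 − (23/49)(1−0) = -23/49
  ⇒ ω_r¹/ω_s¹ = -23/49
Stage 2: N_ring = 21 + 2·18 = 57
Stage 2: 21(ω_s−ω_c) = −57(ω_r−ω_c),  ω_r=0, ω_c=1
Stage 2: ω_s = 1 − (57/21)(0−1) = 26/7
  ⇒ ω_s²/ω_c² = 26/7
Coupling ω_c² = ω_r¹ ⇒ overall = -23/49 × 26/7 = -598/343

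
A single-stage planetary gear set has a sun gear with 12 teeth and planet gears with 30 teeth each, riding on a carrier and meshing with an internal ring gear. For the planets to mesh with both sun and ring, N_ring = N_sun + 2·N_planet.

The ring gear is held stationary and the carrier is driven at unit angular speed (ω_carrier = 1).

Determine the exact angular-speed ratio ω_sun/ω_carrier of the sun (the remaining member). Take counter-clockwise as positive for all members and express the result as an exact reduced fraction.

N_ring = 12 + 2·30 = 72
12(ω_s−ω_c) = −72(ω_r−ω_c),  ω_r=0, ω_c=1
ω_s = 1 − (72/12)(0−1) = 7
ω_s/ω_c = 7

7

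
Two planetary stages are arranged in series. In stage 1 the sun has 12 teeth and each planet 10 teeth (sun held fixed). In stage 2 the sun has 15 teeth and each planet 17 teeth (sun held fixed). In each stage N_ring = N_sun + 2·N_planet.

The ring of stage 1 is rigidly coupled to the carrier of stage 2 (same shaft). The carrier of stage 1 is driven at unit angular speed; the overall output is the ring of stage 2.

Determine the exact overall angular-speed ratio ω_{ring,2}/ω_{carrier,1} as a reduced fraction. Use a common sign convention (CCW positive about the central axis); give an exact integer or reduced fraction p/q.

88/49

Stage 1: N_ring = 12 + 2·10 = 32
Stage 1: 12(ω_s−ω_c) = −32(ω_r−ω_c),  ω_s=0, ω_c=1
Stage 1: ω_r = 1 − (12/32)(0−1) = 11/8
  ⇒ ω_r¹/ω_c¹ = 11/8
Stage 2: N_ring = 15 + 2·17 = 49
Stage 2: 15(ω_s−ω_c) = −49(ω_r−ω_c),  ω_s=0, ω_c=1
Stage 2: ω_r = 1 − (15/49)(0−1) = 64/49
  ⇒ ω_r²/ω_c² = 64/49
Coupling ω_c² = ω_r¹ ⇒ overall = 11/8 × 64/49 = 88/49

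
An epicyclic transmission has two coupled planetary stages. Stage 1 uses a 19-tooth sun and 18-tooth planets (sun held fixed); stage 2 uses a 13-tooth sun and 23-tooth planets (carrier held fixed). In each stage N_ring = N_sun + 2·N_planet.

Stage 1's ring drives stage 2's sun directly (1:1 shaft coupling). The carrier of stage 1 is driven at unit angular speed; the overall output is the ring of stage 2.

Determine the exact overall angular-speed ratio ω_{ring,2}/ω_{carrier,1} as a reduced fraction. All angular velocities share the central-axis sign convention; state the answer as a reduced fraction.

-962/3245

Stage 1: N_ring = 19 + 2·18 = 55
Stage 1: 19(ω_s−ω_c) = −55(ω_r−ω_c),  ω_s=0, ω_c=1
Stage 1: ω_r = 1 − (19/55)(0−1) = 74/55
  ⇒ ω_r¹/ω_c¹ = 74/55
Stage 2: N_ring = 13 + 2·23 = 59
Stage 2: 13(ω_s−ω_c) = −59(ω_r−ω_c),  ω_c=0, ω_s=1
Stage 2: ω_r = 0 − (13/59)(1−0) = -13/59
  ⇒ ω_r²/ω_s² = -13/59
Coupling ω_s² = ω_r¹ ⇒ overall = 74/55 × -13/59 = -962/3245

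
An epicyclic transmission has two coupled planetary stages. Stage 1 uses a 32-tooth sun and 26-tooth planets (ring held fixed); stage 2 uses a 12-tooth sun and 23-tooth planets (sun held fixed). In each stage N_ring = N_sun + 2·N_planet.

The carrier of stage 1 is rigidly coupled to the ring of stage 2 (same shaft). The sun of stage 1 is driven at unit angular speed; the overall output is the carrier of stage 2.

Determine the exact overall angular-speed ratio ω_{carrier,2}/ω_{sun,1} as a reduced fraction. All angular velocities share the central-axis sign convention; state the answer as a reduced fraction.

8/35

Stage 1: N_ring = 32 + 2·26 = 84
Stage 1: 32(ω_s−ω_c) = −84(ω_r−ω_c),  ω_r=0, ω_s=1
Stage 1: 32(1−ω_c) = −84(0−ω_c)  ⇒  116ω_c = 32  ⇒  ω_c = 8/29
  ⇒ ω_c¹/ω_s¹ = 8/29
Stage 2: N_ring = 12 + 2·23 = 58
Stage 2: 12(ω_s−ω_c) = −58(ω_r−ω_c),  ω_s=0, ω_r=1
Stage 2: 12(0−ω_c) = −58(1−ω_c)  ⇒  70ω_c = 58  ⇒  ω_c = 29/35
  ⇒ ω_c²/ω_r² = 29/35
Coupling ω_r² = ω_c¹ ⇒ overall = 8/29 × 29/35 = 8/35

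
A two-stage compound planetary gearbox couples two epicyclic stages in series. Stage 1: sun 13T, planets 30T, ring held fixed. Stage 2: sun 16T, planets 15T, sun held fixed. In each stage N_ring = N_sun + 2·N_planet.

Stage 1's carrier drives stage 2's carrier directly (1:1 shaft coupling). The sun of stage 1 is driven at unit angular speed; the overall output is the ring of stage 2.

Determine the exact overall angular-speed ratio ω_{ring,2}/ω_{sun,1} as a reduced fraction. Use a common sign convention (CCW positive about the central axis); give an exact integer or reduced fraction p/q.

Stage 1: N_ring = 13 + 2·30 = 73
Stage 1: 13(ω_s−ω_c) = −73(ω_r−ω_c),  ω_r=0, ω_s=1
Stage 1: 13(1−ω_c) = −73(0−ω_c)  ⇒  86ω_c = 13  ⇒  ω_c = 13/86
  ⇒ ω_c¹/ω_s¹ = 13/86
Stage 2: N_ring = 16 + 2·15 = 46
Stage 2: 16(ω_s−ω_c) = −46(ω_r−ω_c),  ω_s=0, ω_c=1
Stage 2: ω_r = 1 − (16/46)(0−1) = 31/23
  ⇒ ω_r²/ω_c² = 31/23
Coupling ω_c² = ω_c¹ ⇒ overall = 13/86 × 31/23 = 403/1978

403/1978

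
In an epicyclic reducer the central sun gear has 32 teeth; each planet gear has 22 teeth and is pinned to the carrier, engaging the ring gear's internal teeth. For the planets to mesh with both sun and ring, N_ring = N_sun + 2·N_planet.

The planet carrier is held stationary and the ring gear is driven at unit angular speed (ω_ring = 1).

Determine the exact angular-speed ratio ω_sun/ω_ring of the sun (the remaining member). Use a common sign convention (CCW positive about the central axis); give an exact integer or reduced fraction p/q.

-19/8

N_ring = 32 + 2·22 = 76
32(ω_s−ω_c) = −76(ω_r−ω_c),  ω_c=0, ω_r=1
ω_s = 0 − (76/32)(1−0) = -19/8
ω_s/ω_r = -19/8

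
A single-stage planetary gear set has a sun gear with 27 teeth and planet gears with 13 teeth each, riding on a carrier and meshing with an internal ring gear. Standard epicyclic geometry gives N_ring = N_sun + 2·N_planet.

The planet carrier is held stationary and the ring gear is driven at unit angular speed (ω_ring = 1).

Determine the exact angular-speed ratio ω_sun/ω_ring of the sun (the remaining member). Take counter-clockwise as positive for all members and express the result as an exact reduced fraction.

N_ring = 27 + 2·13 = 53
27(ω_s−ω_c) = −53(ω_r−ω_c),  ω_c=0, ω_r=1
ω_s = 0 − (53/27)(1−0) = -53/27
ω_s/ω_r = -53/27

-53/27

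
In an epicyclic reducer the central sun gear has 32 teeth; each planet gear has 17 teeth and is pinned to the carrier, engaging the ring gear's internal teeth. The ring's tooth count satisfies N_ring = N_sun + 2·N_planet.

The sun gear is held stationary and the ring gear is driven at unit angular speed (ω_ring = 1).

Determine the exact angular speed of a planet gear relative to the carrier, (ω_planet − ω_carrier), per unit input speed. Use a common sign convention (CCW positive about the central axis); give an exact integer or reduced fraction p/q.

1056/833

N_ring = 32 + 2·17 = 66
32(ω_s−ω_c) = −66(ω_r−ω_c),  ω_s=0, ω_r=1
32(0−ω_c) = −66(1−ω_c)  ⇒  98ω_c = 66  ⇒  ω_c = 33/49
sun–planet: 32·(0−33/49) = −17·(ω_p−ω_c)  ⇒  ω_p−ω_c = −(32/17)·(-33/49) = 1056/833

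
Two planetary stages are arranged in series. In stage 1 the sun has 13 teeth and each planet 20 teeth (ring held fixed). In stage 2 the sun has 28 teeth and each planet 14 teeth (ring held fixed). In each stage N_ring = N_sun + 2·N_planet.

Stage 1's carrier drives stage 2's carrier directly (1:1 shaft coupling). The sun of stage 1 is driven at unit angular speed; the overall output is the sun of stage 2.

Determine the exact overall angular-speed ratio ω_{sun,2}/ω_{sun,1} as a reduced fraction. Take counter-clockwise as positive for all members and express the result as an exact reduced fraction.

13/22

Stage 1: N_ring = 13 + 2·20 = 53
Stage 1: 13(ω_s−ω_c) = −53(ω_r−ω_c),  ω_r=0, ω_s=1
Stage 1: 13(1−ω_c) = −53(0−ω_c)  ⇒  66ω_c = 13  ⇒  ω_c = 13/66
  ⇒ ω_c¹/ω_s¹ = 13/66
Stage 2: N_ring = 28 + 2·14 = 56
Stage 2: 28(ω_s−ω_c) = −56(ω_r−ω_c),  ω_r=0, ω_c=1
Stage 2: ω_s = 1 − (56/28)(0−1) = 3
  ⇒ ω_s²/ω_c² = 3
Coupling ω_c² = ω_c¹ ⇒ overall = 13/66 × 3 = 13/22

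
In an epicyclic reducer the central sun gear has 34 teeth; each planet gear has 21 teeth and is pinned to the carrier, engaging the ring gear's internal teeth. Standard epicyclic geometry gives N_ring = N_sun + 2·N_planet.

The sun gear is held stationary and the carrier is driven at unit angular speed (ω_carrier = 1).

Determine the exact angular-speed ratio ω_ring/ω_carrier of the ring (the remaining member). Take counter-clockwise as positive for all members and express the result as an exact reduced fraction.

N_ring = 34 + 2·21 = 76
34(ω_s−ω_c) = −76(ω_r−ω_c),  ω_s=0, ω_c=1
ω_r = 1 − (34/76)(0−1) = 55/38
ω_r/ω_c = 55/38

55/38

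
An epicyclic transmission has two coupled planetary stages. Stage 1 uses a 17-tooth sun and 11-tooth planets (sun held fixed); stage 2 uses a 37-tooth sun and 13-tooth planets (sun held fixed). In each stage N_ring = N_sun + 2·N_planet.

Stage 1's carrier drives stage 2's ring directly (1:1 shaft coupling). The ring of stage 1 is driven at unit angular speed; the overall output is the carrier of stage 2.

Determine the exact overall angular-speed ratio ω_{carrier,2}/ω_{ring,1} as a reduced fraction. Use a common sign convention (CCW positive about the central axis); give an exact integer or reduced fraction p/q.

Stage 1: N_ring = 17 + 2·11 = 39
Stage 1: 17(ω_s−ω_c) = −39(ω_r−ω_c),  ω_s=0, ω_r=1
Stage 1: 17(0−ω_c) = −39(1−ω_c)  ⇒  56ω_c = 39  ⇒  ω_c = 39/56
  ⇒ ω_c¹/ω_r¹ = 39/56
Stage 2: N_ring = 37 + 2·13 = 63
Stage 2: 37(ω_s−ω_c) = −63(ω_r−ω_c),  ω_s=0, ω_r=1
Stage 2: 37(0−ω_c) = −63(1−ω_c)  ⇒  100ω_c = 63  ⇒  ω_c = 63/100
  ⇒ ω_c²/ω_r² = 63/100
Coupling ω_r² = ω_c¹ ⇒ overall = 39/56 × 63/100 = 351/800

351/800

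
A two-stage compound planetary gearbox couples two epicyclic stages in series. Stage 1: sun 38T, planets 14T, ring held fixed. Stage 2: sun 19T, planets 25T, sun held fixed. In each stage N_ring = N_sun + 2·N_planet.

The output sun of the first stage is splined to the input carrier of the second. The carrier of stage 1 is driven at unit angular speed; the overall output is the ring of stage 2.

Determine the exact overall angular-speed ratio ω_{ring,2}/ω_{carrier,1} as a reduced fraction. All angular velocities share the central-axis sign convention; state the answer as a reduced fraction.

4576/1311

Stage 1: N_ring = 38 + 2·14 = 66
Stage 1: 38(ω_s−ω_c) = −66(ω_r−ω_c),  ω_r=0, ω_c=1
Stage 1: ω_s = 1 − (66/38)(0−1) = 52/19
  ⇒ ω_s¹/ω_c¹ = 52/19
Stage 2: N_ring = 19 + 2·25 = 69
Stage 2: 19(ω_s−ω_c) = −69(ω_r−ω_c),  ω_s=0, ω_c=1
Stage 2: ω_r = 1 − (19/69)(0−1) = 88/69
  ⇒ ω_r²/ω_c² = 88/69
Coupling ω_c² = ω_s¹ ⇒ overall = 52/19 × 88/69 = 4576/1311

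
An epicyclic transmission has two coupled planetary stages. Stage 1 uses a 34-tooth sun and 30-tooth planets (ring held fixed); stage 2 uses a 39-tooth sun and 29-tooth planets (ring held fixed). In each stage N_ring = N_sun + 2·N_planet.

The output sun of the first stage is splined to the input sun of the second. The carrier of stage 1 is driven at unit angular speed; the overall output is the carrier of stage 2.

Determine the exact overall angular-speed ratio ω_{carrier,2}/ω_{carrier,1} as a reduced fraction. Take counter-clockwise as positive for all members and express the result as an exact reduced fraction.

Stage 1: N_ring = 34 + 2·30 = 94
Stage 1: 34(ω_s−ω_c) = −94(ω_r−ω_c),  ω_r=0, ω_c=1
Stage 1: ω_s = 1 − (94/34)(0−1) = 64/17
  ⇒ ω_s¹/ω_c¹ = 64/17
Stage 2: N_ring = 39 + 2·29 = 97
Stage 2: 39(ω_s−ω_c) = −97(ω_r−ω_c),  ω_r=0, ω_s=1
Stage 2: 39(1−ω_c) = −97(0−ω_c)  ⇒  136ω_c = 39  ⇒  ω_c = 39/136
  ⇒ ω_c²/ω_s² = 39/136
Coupling ω_s² = ω_s¹ ⇒ overall = 64/17 × 39/136 = 312/289

312/289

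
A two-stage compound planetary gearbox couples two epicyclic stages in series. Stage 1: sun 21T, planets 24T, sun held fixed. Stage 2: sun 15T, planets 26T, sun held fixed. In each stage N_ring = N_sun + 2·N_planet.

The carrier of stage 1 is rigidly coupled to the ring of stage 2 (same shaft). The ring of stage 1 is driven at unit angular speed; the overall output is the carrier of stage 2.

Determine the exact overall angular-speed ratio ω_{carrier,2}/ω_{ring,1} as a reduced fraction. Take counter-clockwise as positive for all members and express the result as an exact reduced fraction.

1541/2460

Stage 1: N_ring = 21 + 2·24 = 69
Stage 1: 21(ω_s−ω_c) = −69(ω_r−ω_c),  ω_s=0, ω_r=1
Stage 1: 21(0−ω_c) = −69(1−ω_c)  ⇒  90ω_c = 69  ⇒  ω_c = 23/30
  ⇒ ω_c¹/ω_r¹ = 23/30
Stage 2: N_ring = 15 + 2·26 = 67
Stage 2: 15(ω_s−ω_c) = −67(ω_r−ω_c),  ω_s=0, ω_r=1
Stage 2: 15(0−ω_c) = −67(1−ω_c)  ⇒  82ω_c = 67  ⇒  ω_c = 67/82
  ⇒ ω_c²/ω_r² = 67/82
Coupling ω_r² = ω_c¹ ⇒ overall = 23/30 × 67/82 = 1541/2460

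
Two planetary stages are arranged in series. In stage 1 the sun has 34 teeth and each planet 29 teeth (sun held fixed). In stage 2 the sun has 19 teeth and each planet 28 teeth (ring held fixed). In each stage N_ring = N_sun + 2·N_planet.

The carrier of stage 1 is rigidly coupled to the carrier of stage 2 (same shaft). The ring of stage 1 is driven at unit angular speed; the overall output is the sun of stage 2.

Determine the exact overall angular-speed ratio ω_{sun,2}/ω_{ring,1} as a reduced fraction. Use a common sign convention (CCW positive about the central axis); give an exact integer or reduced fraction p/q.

4324/1197

Stage 1: N_ring = 34 + 2·29 = 92
Stage 1: 34(ω_s−ω_c) = −92(ω_r−ω_c),  ω_s=0, ω_r=1
Stage 1: 34(0−ω_c) = −92(1−ω_c)  ⇒  126ω_c = 92  ⇒  ω_c = 46/63
  ⇒ ω_c¹/ω_r¹ = 46/63
Stage 2: N_ring = 19 + 2·28 = 75
Stage 2: 19(ω_s−ω_c) = −75(ω_r−ω_c),  ω_r=0, ω_c=1
Stage 2: ω_s = 1 − (75/19)(0−1) = 94/19
  ⇒ ω_s²/ω_c² = 94/19
Coupling ω_c² = ω_c¹ ⇒ overall = 46/63 × 94/19 = 4324/1197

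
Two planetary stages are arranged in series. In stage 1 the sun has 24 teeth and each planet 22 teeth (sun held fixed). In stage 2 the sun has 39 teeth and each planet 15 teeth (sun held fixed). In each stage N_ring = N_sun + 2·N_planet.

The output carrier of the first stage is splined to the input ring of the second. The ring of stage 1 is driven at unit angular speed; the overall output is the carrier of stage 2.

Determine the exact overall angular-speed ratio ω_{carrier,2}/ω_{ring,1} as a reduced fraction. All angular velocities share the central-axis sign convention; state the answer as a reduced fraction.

Stage 1: N_ring = 24 + 2·22 = 68
Stage 1: 24(ω_s−ω_c) = −68(ω_r−ω_c),  ω_s=0, ω_r=1
Stage 1: 24(0−ω_c) = −68(1−ω_c)  ⇒  92ω_c = 68  ⇒  ω_c = 17/23
  ⇒ ω_c¹/ω_r¹ = 17/23
Stage 2: N_ring = 39 + 2·15 = 69
Stage 2: 39(ω_s−ω_c) = −69(ω_r−ω_c),  ω_s=0, ω_r=1
Stage 2: 39(0−ω_c) = −69(1−ω_c)  ⇒  108ω_c = 69  ⇒  ω_c = 23/36
  ⇒ ω_c²/ω_r² = 23/36
Coupling ω_r² = ω_c¹ ⇒ overall = 17/23 × 23/36 = 17/36

17/36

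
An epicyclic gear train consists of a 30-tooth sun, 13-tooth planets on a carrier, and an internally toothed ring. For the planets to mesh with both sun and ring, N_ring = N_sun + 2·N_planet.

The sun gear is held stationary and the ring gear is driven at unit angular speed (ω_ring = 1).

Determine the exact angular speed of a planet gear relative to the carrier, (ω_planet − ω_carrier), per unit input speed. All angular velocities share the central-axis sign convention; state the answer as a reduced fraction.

840/559

N_ring = 30 + 2·13 = 56
30(ω_s−ω_c) = −56(ω_r−ω_c),  ω_s=0, ω_r=1
30(0−ω_c) = −56(1−ω_c)  ⇒  86ω_c = 56  ⇒  ω_c = 28/43
sun–planet: 30·(0−28/43) = −13·(ω_p−ω_c)  ⇒  ω_p−ω_c = −(30/13)·(-28/43) = 840/559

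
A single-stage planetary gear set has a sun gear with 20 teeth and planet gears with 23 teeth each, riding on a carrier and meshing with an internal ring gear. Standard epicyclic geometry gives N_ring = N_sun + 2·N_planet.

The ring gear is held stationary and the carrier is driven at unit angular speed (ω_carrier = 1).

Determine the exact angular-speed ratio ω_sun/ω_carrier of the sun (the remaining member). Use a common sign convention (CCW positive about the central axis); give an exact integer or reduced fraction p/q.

43/10

N_ring = 20 + 2·23 = 66
20(ω_s−ω_c) = −66(ω_r−ω_c),  ω_r=0, ω_c=1
ω_s = 1 − (66/20)(0−1) = 43/10
ω_s/ω_c = 43/10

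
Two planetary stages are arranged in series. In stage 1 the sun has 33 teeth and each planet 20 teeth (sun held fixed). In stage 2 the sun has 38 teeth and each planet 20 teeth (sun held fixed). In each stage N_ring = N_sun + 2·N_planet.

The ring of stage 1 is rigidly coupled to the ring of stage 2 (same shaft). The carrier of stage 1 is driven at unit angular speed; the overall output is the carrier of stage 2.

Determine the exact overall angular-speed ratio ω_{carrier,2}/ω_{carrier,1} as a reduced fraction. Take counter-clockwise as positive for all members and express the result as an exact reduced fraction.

Stage 1: N_ring = 33 + 2·20 = 73
Stage 1: 33(ω_s−ω_c) = −73(ω_r−ω_c),  ω_s=0, ω_c=1
Stage 1: ω_r = 1 − (33/73)(0−1) = 106/73
  ⇒ ω_r¹/ω_c¹ = 106/73
Stage 2: N_ring = 38 + 2·20 = 78
Stage 2: 38(ω_s−ω_c) = −78(ω_r−ω_c),  ω_s=0, ω_r=1
Stage 2: 38(0−ω_c) = −78(1−ω_c)  ⇒  116ω_c = 78  ⇒  ω_c = 39/58
  ⇒ ω_c²/ω_r² = 39/58
Coupling ω_r² = ω_r¹ ⇒ overall = 106/73 × 39/58 = 2067/2117

2067/2117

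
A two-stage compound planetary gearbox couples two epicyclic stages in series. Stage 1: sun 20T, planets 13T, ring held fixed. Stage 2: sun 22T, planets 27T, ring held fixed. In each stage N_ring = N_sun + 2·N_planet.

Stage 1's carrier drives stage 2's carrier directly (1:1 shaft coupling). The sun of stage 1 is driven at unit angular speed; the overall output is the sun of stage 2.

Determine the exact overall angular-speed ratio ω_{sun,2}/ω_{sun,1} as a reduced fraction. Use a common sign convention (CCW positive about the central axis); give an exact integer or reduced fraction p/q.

Stage 1: N_ring = 20 + 2·13 = 46
Stage 1: 20(ω_s−ω_c) = −46(ω_r−ω_c),  ω_r=0, ω_s=1
Stage 1: 20(1−ω_c) = −46(0−ω_c)  ⇒  66ω_c = 20  ⇒  ω_c = 10/33
  ⇒ ω_c¹/ω_s¹ = 10/33
Stage 2: N_ring = 22 + 2·27 = 76
Stage 2: 22(ω_s−ω_c) = −76(ω_r−ω_c),  ω_r=0, ω_c=1
Stage 2: ω_s = 1 − (76/22)(0−1) = 49/11
  ⇒ ω_s²/ω_c² = 49/11
Coupling ω_c² = ω_c¹ ⇒ overall = 10/33 × 49/11 = 490/363

490/363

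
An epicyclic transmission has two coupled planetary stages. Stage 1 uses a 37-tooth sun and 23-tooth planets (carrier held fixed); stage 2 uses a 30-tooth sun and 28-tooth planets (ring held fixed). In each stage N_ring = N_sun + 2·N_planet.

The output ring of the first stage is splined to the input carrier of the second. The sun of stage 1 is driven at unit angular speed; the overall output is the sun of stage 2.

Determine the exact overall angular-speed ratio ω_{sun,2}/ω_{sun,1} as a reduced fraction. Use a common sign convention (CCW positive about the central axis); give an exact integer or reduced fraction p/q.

Stage 1: N_ring = 37 + 2·23 = 83
Stage 1: 37(ω_s−ω_c) = −83(ω_r−ω_c),  ω_c=0, ω_s=1
Stage 1: ω_r = 0 − (37/83)(1−0) = -37/83
  ⇒ ω_r¹/ω_s¹ = -37/83
Stage 2: N_ring = 30 + 2·28 = 86
Stage 2: 30(ω_s−ω_c) = −86(ω_r−ω_c),  ω_r=0, ω_c=1
Stage 2: ω_s = 1 − (86/30)(0−1) = 58/15
  ⇒ ω_s²/ω_c² = 58/15
Coupling ω_c² = ω_r¹ ⇒ overall = -37/83 × 58/15 = -2146/1245

-2146/1245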